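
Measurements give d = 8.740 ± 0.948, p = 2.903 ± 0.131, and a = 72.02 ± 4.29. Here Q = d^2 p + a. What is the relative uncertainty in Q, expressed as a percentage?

Let w = d^2·p = 221.8. δw/w = √((2·δd/d)² + (1·δp/p)²) = √(0.0471 + 0.00204) = 0.222, so δw = 49.1.
Q = w + a: δQ = √(δw² + δa²) = √(2410 + 18.4) = 49.3
Q = 293.8, so δQ/Q = 49.3/293.8 = 0.168.

16.8%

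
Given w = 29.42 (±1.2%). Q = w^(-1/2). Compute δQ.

0.00111

Q ∝ w^(-1/2), so δQ/Q = |−½| · δw/w = 0.5 × 0.0120 = 0.00600.
Q = 0.1844, so δQ = 0.00600 × 0.1844 = 0.00111.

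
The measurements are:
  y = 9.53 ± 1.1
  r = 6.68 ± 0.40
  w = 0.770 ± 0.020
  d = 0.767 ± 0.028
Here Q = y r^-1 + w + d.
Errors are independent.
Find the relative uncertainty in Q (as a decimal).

Let p = y·r^-1 = 1.43. δp/p = √((1·δy/y)² + (-1·δr/r)²) = √(0.0133 + 0.00359) = 0.130, so δp = 0.186.
Q = p + w + d: δQ = √(δp² + δw² + δd²) = √(0.0344 + 0.000400 + 0.000784) = 0.189
Q = 2.96, so δQ/Q = 0.189/2.96 = 0.0637.

0.0637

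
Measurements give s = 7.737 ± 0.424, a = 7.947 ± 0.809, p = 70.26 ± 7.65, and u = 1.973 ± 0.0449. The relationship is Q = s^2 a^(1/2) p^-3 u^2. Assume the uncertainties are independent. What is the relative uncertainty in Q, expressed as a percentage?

For a monomial Q ∝ s^2, a^(1/2), p^-3, u^2, fractional errors add in quadrature:
  (2·δs/s)² = (2×0.0548)² = 0.0120;  (½·δa/a)² = (0.5×0.102)² = 0.00259;  (-3·δp/p)² = (-3×0.109)² = 0.107;  (2·δu/u)² = (2×0.0228)² = 0.00207
δQ/Q = √(0.123) = 0.351

35.1%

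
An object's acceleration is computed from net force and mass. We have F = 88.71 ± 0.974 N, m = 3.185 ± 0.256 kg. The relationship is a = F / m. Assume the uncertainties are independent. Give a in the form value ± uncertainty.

Products/powers → add relative errors in quadrature, weighted by exponent:
  (1·δF/F)² = (1×0.0110)² = 0.000121;  (-1·δm/m)² = (-1×0.0804)² = 0.00646
δa/a = √(0.00658) = 0.0811
a = 27.85 m/s^2, so δa = 0.0811 × 27.85 = 2.26 m/s^2.

27.85 ± 2.26 m/s^2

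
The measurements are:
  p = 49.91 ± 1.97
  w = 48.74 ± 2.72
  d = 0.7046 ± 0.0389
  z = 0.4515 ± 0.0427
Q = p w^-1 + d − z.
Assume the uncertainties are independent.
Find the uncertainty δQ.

0.0908

Let h = p·w^-1 = 1.024. δh/h = √((1·δp/p)² + (-1·δw/w)²) = √(0.00156 + 0.00311) = 0.0684, so δh = 0.0700.
Q = h + d − z: δQ = √(δh² + δd² + δz²) = √(0.00490 + 0.00151 + 0.00182) = 0.0908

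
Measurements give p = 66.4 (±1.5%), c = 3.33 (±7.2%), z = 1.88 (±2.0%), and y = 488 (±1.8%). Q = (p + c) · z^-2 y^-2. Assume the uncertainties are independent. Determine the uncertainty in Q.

4.62e-06

Let u = p + c = 69.7. δu = √(δp² + δc²) = √(0.992 + 0.0575) = 1.02, so δu/u = 0.0147.
Q is then a monomial in u, z, y:
δQ/Q = √((δu/u)² + (-2·δz/z)² + (-2·δy/y)²) = √(0.000216 + 0.00160 + 0.00130) = 0.0558
Q = 8.28e-05, so δQ = 0.0558 × 8.28e-05 = 4.62e-06.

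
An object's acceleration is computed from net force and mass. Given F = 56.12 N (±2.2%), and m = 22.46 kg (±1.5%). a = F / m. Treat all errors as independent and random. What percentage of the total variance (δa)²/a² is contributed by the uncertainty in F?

68.3%

(δa/a)² = (1·δF/F)² + (-1·δm/m)²
  F term: (1×0.0220)² = 0.000484
  m term: (-1×0.0150)² = 0.000225
Total = 0.000709. Share from F = 0.000484/0.000709 = 0.683.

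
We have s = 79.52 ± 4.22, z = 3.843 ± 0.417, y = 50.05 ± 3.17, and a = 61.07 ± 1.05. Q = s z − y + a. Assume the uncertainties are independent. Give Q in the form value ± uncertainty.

Let p = s·z = 305.6. δp/p = √((1·δs/s)² + (1·δz/z)²) = √(0.00282 + 0.0118) = 0.121, so δp = 36.9.
Q = p − y + a: δQ = √(δp² + δy² + δa²) = √(1360 + 10.0 + 1.10) = 37.1
Q = 316.6.

316.6 ± 37.1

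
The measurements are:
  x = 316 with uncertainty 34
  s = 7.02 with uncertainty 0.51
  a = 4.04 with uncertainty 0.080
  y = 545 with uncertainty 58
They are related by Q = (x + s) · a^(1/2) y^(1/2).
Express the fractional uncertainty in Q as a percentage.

Let u = x + s = 323. δu = √(δx² + δs²) = √(1160 + 0.260) = 34.0, so δu/u = 0.105.
Q is then a monomial in u, a, y:
δQ/Q = √((δu/u)² + (½·δa/a)² + (½·δy/y)²) = √(0.0111 + 9.8e-05 + 0.00283) = 0.118

11.8%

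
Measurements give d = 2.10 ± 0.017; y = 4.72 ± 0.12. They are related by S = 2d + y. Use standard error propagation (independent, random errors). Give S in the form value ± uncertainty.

8.92 ± 0.125

For a sum/difference, combine absolute errors in quadrature:
  (2·δd)² = 0.00116;  (δy)² = 0.0144
δS = √(0.0156) = 0.125
S = 8.92.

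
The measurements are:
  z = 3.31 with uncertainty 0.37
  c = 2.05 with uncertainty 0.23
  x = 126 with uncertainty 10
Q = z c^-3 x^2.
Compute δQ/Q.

For a monomial Q ∝ z, c^-3, x^2, fractional errors add in quadrature:
  (1·δz/z)² = (1×0.112)² = 0.0125;  (-3·δc/c)² = (-3×0.112)² = 0.113;  (2·δx/x)² = (2×0.0794)² = 0.0252
δQ/Q = √(0.151) = 0.389

0.389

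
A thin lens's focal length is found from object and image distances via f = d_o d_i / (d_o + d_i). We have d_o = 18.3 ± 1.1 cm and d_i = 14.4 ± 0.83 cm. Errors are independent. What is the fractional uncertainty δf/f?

∂f/∂d_o = (d_i/(d_o+d_i))² = 0.194;  ∂f/∂d_i = (d_o/(d_o+d_i))² = 0.313
δf = √((∂f/∂d_o · δd_o)² + (∂f/∂d_i · δd_i)²) = √(0.0455 + 0.0676) = 0.336 cm
f = 8.06 cm, so δf/f = 0.336/8.06 = 0.0417.

0.0417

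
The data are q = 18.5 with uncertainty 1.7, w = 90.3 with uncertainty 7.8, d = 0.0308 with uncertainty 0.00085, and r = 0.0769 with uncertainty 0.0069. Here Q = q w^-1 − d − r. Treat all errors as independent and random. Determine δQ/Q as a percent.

27.5%

Let p = q·w^-1 = 0.205. δp/p = √((1·δq/q)² + (-1·δw/w)²) = √(0.00844 + 0.00746) = 0.126, so δp = 0.0258.
Q = p − d − r: δQ = √(δp² + δd² + δr²) = √(0.000668 + 7.22e-07 + 4.76e-05) = 0.0268
Q = 0.0972, so δQ/Q = 0.0268/0.0972 = 0.275.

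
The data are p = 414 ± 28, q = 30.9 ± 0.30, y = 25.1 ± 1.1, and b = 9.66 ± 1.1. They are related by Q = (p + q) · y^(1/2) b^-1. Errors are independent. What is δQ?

Let u = p + q = 445. δu = √(δp² + δq²) = √(784 + 0.0900) = 28.0, so δu/u = 0.0629.
Q is then a monomial in u, y, b:
δQ/Q = √((δu/u)² + (½·δy/y)² + (-1·δb/b)²) = √(0.00396 + 0.000480 + 0.0130) = 0.132
Q = 231, so δQ = 0.132 × 231 = 30.4.

30.4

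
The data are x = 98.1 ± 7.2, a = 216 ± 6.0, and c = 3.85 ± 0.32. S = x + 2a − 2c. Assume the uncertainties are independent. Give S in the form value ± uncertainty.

522 ± 14.0

For a sum/difference, combine absolute errors in quadrature:
  (δx)² = 51.8;  (2·δa)² = 144;  (2·δc)² = 0.410
δS = √(196) = 14.0
S = 522.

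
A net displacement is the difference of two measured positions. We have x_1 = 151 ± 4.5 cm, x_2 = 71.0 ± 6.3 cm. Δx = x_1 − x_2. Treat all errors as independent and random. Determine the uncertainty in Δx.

For a sum/difference, combine absolute errors in quadrature:
  (δx_1)² = 20.2;  (δx_2)² = 39.7
δΔx = √(59.9) = 7.74 cm

7.74 cm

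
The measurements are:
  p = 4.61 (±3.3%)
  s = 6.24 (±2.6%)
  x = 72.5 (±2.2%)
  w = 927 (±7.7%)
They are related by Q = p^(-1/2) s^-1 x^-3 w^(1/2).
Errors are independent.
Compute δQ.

4.91e-07

Products/powers → add relative errors in quadrature, weighted by exponent:
  (−½·δp/p)² = (-0.5×0.0330)² = 0.000272;  (-1·δs/s)² = (-1×0.0260)² = 0.000676;  (-3·δx/x)² = (-3×0.0220)² = 0.00436;  (½·δw/w)² = (0.5×0.0770)² = 0.00148
δQ/Q = √(0.00679) = 0.0824
Q = 5.96e-06, so δQ = 0.0824 × 5.96e-06 = 4.91e-07.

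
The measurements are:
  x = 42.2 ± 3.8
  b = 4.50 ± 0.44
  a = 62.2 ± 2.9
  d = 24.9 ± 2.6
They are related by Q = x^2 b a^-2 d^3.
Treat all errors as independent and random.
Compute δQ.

12300

For a monomial Q ∝ x^2, b, a^-2, d^3, fractional errors add in quadrature:
  (2·δx/x)² = (2×0.0900)² = 0.0324;  (1·δb/b)² = (1×0.0978)² = 0.00956;  (-2·δa/a)² = (-2×0.0466)² = 0.00870;  (3·δd/d)² = (3×0.104)² = 0.0981
δQ/Q = √(0.149) = 0.386
Q = 32000, so δQ = 0.386 × 32000 = 12300.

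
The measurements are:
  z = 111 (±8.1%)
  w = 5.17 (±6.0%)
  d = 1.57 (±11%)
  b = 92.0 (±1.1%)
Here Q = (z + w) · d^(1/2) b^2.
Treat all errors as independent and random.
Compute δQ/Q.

Let u = z + w = 116. δu = √(δz² + δw²) = √(80.8 + 0.0962) = 9.00, so δu/u = 0.0774.
Q is then a monomial in u, d, b:
δQ/Q = √((δu/u)² + (½·δd/d)² + (2·δb/b)²) = √(0.00600 + 0.00303 + 0.000484) = 0.0975

0.0975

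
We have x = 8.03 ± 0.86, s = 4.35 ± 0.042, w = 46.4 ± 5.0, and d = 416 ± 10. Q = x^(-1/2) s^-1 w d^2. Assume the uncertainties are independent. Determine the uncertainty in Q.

Products/powers → add relative errors in quadrature, weighted by exponent:
  (−½·δx/x)² = (-0.5×0.107)² = 0.00287;  (-1·δs/s)² = (-1×0.00966)² = 9.32e-05;  (1·δw/w)² = (1×0.108)² = 0.0116;  (2·δd/d)² = (2×0.0240)² = 0.00231
δQ/Q = √(0.0169) = 0.130
Q = 6.51e+05, so δQ = 0.130 × 6.51e+05 = 84600.

84600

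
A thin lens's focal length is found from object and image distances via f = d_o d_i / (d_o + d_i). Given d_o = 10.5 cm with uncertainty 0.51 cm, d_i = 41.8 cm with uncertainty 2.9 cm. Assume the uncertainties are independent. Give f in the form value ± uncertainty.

∂f/∂d_o = (d_i/(d_o+d_i))² = 0.639;  ∂f/∂d_i = (d_o/(d_o+d_i))² = 0.0403
δf = √((∂f/∂d_o · δd_o)² + (∂f/∂d_i · δd_i)²) = √(0.106 + 0.0137) = 0.346 cm
f = 8.39 cm.

8.39 ± 0.346 cm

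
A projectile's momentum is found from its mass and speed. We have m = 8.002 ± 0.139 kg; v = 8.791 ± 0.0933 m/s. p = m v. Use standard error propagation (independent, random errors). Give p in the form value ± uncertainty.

For a monomial p ∝ m, v, fractional errors add in quadrature:
  (1·δm/m)² = (1×0.0174)² = 0.000302;  (1·δv/v)² = (1×0.0106)² = 0.000113
δp/p = √(0.000414) = 0.0204
p = 70.35 kg·m/s, so δp = 0.0204 × 70.35 = 1.43 kg·m/s.

70.35 ± 1.43 kg·m/s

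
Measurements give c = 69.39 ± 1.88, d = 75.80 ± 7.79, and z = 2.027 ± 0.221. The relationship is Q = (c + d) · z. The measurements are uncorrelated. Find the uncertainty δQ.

36.0

Let u = c + d = 145.2. δu = √(δc² + δd²) = √(3.53 + 60.7) = 8.01, so δu/u = 0.0552.
Q is then a monomial in u, z:
δQ/Q = √((δu/u)² + (1·δz/z)²) = √(0.00305 + 0.0119) = 0.122
Q = 294.3, so δQ = 0.122 × 294.3 = 36.0.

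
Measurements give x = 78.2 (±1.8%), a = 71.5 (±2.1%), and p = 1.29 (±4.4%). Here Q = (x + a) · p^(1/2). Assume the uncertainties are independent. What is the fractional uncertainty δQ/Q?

0.0259

Let u = x + a = 150. δu = √(δx² + δa²) = √(1.98 + 2.25) = 2.06, so δu/u = 0.0137.
Q is then a monomial in u, p:
δQ/Q = √((δu/u)² + (½·δp/p)²) = √(0.000189 + 0.000484) = 0.0259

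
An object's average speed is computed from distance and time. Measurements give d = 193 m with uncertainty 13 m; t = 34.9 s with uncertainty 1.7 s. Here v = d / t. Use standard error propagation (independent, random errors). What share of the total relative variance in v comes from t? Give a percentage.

(δv/v)² = (1·δd/d)² + (-1·δt/t)²
  d term: (1×0.0674)² = 0.00454
  t term: (-1×0.0487)² = 0.00237
Total = 0.00691. Share from t = 0.00237/0.00691 = 0.343.

34.3%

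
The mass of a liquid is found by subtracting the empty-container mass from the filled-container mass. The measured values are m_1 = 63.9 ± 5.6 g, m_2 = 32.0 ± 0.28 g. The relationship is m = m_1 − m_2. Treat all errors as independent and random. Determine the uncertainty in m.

Sums and differences: (δm)² = Σ (cᵢ δxᵢ)².
  (δm_1)² = 31.4;  (δm_2)² = 0.0784
δm = √(31.4) = 5.61 g

5.61 g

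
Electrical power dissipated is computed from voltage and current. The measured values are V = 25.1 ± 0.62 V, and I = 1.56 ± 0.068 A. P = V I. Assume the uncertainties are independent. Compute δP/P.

0.0501

For a monomial P ∝ V, I, fractional errors add in quadrature:
  (1·δV/V)² = (1×0.0247)² = 0.000610;  (1·δI/I)² = (1×0.0436)² = 0.00190
δP/P = √(0.00251) = 0.0501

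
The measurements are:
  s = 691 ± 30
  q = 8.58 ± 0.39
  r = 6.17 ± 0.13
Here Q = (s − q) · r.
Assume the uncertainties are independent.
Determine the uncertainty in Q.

205

Let u = s − q = 682. δu = √(δs² + δq²) = √(900 + 0.152) = 30.0, so δu/u = 0.0440.
Q is then a monomial in u, r:
δQ/Q = √((δu/u)² + (1·δr/r)²) = √(0.00193 + 0.000444) = 0.0488
Q = 4210, so δQ = 0.0488 × 4210 = 205.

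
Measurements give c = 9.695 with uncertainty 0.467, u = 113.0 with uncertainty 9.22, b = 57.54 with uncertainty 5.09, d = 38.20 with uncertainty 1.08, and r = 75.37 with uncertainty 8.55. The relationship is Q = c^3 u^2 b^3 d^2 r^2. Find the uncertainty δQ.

Q is a product of powers, so relative uncertainties combine in quadrature:
  (3·δc/c)² = (3×0.0482)² = 0.0209;  (2·δu/u)² = (2×0.0816)² = 0.0266;  (3·δb/b)² = (3×0.0885)² = 0.0704;  (2·δd/d)² = (2×0.0283)² = 0.00320;  (2·δr/r)² = (2×0.113)² = 0.0515
δQ/Q = √(0.173) = 0.415
Q = 1.838e+19, so δQ = 0.415 × 1.838e+19 = 7.63e+18.

7.63e+18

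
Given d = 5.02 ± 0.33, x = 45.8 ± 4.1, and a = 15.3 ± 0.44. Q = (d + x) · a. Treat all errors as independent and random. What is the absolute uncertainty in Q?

66.8

Let u = d + x = 50.8. δu = √(δd² + δx²) = √(0.109 + 16.8) = 4.11, so δu/u = 0.0809.
Q is then a monomial in u, a:
δQ/Q = √((δu/u)² + (1·δa/a)²) = √(0.00655 + 0.000827) = 0.0859
Q = 778, so δQ = 0.0859 × 778 = 66.8.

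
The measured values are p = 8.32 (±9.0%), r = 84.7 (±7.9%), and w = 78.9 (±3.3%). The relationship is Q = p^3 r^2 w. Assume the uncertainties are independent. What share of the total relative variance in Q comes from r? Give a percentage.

(δQ/Q)² = (3·δp/p)² + (2·δr/r)² + (1·δw/w)²
  p term: (3×0.0900)² = 0.0729
  r term: (2×0.0790)² = 0.0250
  w term: (1×0.0330)² = 0.00109
Total = 0.0990. Share from r = 0.0250/0.0990 = 0.252.

25.2%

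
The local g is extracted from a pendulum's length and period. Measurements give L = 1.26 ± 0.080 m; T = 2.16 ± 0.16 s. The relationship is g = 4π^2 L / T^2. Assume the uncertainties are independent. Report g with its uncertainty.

10.7 ± 1.72 m/s^2

Each factor contributes (exponent × relative error)² to (δg/g)²:
  (1·δL/L)² = (1×0.0635)² = 0.00403;  (-2·δT/T)² = (-2×0.0741)² = 0.0219
δg/g = √(0.0260) = 0.161
g = 10.7 m/s^2, so δg = 0.161 × 10.7 = 1.72 m/s^2.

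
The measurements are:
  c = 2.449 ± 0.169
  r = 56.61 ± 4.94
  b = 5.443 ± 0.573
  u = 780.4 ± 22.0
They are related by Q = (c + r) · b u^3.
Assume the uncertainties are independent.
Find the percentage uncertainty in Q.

Let w = c + r = 59.06. δw = √(δc² + δr²) = √(0.0286 + 24.4) = 4.94, so δw/w = 0.0837.
Q is then a monomial in w, b, u:
δQ/Q = √((δw/w)² + (1·δb/b)² + (3·δu/u)²) = √(0.00700 + 0.0111 + 0.00715) = 0.159

15.9%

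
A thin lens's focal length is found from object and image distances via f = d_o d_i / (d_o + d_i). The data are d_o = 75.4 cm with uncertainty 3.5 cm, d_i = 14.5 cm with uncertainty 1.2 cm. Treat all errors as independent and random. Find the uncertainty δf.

0.849 cm

∂f/∂d_o = (d_i/(d_o+d_i))² = 0.0260;  ∂f/∂d_i = (d_o/(d_o+d_i))² = 0.703
δf = √((∂f/∂d_o · δd_o)² + (∂f/∂d_i · δd_i)²) = √(0.00829 + 0.713) = 0.849 cm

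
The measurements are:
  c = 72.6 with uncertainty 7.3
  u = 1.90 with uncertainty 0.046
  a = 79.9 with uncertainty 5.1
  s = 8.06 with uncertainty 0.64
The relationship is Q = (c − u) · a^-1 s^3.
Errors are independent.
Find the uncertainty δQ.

124

Let w = c − u = 70.7. δw = √(δc² + δu²) = √(53.3 + 0.00212) = 7.30, so δw/w = 0.103.
Q is then a monomial in w, a, s:
δQ/Q = √((δw/w)² + (-1·δa/a)² + (3·δs/s)²) = √(0.0107 + 0.00407 + 0.0567) = 0.267
Q = 463, so δQ = 0.267 × 463 = 124.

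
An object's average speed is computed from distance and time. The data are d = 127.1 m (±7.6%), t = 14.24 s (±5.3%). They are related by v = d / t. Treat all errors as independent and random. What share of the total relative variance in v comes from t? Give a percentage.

32.7%

(δv/v)² = (1·δd/d)² + (-1·δt/t)²
  d term: (1×0.0760)² = 0.00578
  t term: (-1×0.0530)² = 0.00281
Total = 0.00858. Share from t = 0.00281/0.00858 = 0.327.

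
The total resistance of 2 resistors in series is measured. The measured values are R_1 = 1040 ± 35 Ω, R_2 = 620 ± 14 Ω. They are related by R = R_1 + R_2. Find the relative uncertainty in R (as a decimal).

0.0227

Absolute uncertainties add in quadrature for a linear combination:
  (δR_1)² = 1220;  (δR_2)² = 196
δR = √(1420) = 37.7 Ω
R = 1660 Ω, so δR/R = 37.7/1660 = 0.0227.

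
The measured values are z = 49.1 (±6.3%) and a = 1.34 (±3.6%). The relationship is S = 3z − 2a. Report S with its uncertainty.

Sums and differences: (δS)² = Σ (cᵢ δxᵢ)².
  (3·δz)² = 86.1;  (2·δa)² = 0.00931
δS = √(86.1) = 9.28
S = 145.

145 ± 9.28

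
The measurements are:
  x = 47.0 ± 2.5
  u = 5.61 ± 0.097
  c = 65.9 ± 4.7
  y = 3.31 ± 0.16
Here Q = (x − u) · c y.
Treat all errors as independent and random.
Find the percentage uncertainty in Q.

Let w = x − u = 41.4. δw = √(δx² + δu²) = √(6.25 + 0.00941) = 2.50, so δw/w = 0.0604.
Q is then a monomial in w, c, y:
δQ/Q = √((δw/w)² + (1·δc/c)² + (1·δy/y)²) = √(0.00365 + 0.00509 + 0.00234) = 0.105

10.5%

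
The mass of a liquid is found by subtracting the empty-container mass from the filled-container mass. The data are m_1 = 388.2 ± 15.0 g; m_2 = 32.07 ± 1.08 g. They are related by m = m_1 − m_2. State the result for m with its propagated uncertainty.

Sums and differences: (δm)² = Σ (cᵢ δxᵢ)².
  (δm_1)² = 225;  (δm_2)² = 1.17
δm = √(226) = 15.0 g
m = 356.1 g.

356.1 ± 15.0 g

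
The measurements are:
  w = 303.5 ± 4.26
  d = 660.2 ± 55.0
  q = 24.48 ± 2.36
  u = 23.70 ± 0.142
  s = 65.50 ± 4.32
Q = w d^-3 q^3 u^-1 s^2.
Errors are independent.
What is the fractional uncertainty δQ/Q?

Relative error in a monomial: (δQ/Q)² = Σ (nᵢ · δxᵢ/xᵢ)².
  (1·δw/w)² = (1×0.0140)² = 0.000197;  (-3·δd/d)² = (-3×0.0833)² = 0.0625;  (3·δq/q)² = (3×0.0964)² = 0.0836;  (-1·δu/u)² = (-1×0.00599)² = 3.59e-05;  (2·δs/s)² = (2×0.0660)² = 0.0174
δQ/Q = √(0.164) = 0.405

0.405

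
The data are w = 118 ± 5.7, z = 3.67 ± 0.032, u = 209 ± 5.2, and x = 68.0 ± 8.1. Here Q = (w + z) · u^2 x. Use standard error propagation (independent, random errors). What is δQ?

Let h = w + z = 122. δh = √(δw² + δz²) = √(32.5 + 0.00102) = 5.70, so δh/h = 0.0468.
Q is then a monomial in h, u, x:
δQ/Q = √((δh/h)² + (2·δu/u)² + (1·δx/x)²) = √(0.00219 + 0.00248 + 0.0142) = 0.137
Q = 3.61e+08, so δQ = 0.137 × 3.61e+08 = 4.96e+07.

4.96e+07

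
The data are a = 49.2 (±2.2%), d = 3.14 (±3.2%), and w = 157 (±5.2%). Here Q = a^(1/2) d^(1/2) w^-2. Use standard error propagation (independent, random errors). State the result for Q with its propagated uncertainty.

Relative error in a monomial: (δQ/Q)² = Σ (nᵢ · δxᵢ/xᵢ)².
  (½·δa/a)² = (0.5×0.0220)² = 0.000121;  (½·δd/d)² = (0.5×0.0320)² = 0.000256;  (-2·δw/w)² = (-2×0.0520)² = 0.0108
δQ/Q = √(0.0112) = 0.106
Q = 0.000504, so δQ = 0.106 × 0.000504 = 5.33e-05.

(5.04 ± 0.533) × 10^-4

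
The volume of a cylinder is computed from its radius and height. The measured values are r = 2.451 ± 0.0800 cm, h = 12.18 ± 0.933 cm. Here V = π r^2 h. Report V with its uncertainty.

Each factor contributes (exponent × relative error)² to (δV/V)²:
  (2·δr/r)² = (2×0.0326)² = 0.00426;  (1·δh/h)² = (1×0.0766)² = 0.00587
δV/V = √(0.0101) = 0.101
V = 229.9 cm^3, so δV = 0.101 × 229.9 = 23.1 cm^3.

229.9 ± 23.1 cm^3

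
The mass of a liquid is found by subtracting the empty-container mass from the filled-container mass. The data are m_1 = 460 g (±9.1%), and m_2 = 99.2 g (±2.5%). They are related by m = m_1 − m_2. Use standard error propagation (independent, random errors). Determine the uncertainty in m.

m is a linear combination, so absolute uncertainties add in quadrature:
  (δm_1)² = 1750;  (δm_2)² = 6.15
δm = √(1760) = 41.9 g

41.9 g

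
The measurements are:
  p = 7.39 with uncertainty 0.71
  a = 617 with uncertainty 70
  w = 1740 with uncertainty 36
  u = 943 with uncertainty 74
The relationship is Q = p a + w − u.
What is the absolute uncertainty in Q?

683

Let h = p·a = 4560. δh/h = √((1·δp/p)² + (1·δa/a)²) = √(0.00923 + 0.0129) = 0.149, so δh = 678.
Q = h + w − u: δQ = √(δh² + δw² + δu²) = √(4.6e+05 + 1300 + 5480) = 683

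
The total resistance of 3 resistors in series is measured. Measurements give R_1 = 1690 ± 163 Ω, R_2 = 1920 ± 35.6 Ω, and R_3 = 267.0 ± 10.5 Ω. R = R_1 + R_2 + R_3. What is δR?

167 Ω

Each term contributes (cᵢ δxᵢ)² to (δR)²:
  (δR_1)² = 26600;  (δR_2)² = 1270;  (δR_3)² = 110
δR = √(27900) = 167 Ω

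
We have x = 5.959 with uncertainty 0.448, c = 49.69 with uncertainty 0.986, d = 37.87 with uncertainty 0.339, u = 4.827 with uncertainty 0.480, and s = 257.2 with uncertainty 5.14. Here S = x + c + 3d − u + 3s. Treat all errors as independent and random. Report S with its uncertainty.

Sums and differences: (δS)² = Σ (cᵢ δxᵢ)².
  (δx)² = 0.201;  (δc)² = 0.972;  (3·δd)² = 1.03;  (δu)² = 0.230;  (3·δs)² = 238
δS = √(240) = 15.5
S = 936.0.

936.0 ± 15.5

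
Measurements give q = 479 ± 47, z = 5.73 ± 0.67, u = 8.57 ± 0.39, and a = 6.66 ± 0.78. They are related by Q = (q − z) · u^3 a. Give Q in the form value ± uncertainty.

(1.98 ± 0.408) × 10^6

Let w = q − z = 473. δw = √(δq² + δz²) = √(2210 + 0.449) = 47.0, so δw/w = 0.0993.
Q is then a monomial in w, u, a:
δQ/Q = √((δw/w)² + (3·δu/u)² + (1·δa/a)²) = √(0.00986 + 0.0186 + 0.0137) = 0.205
Q = 1.98e+06, so δQ = 0.205 × 1.98e+06 = 4.08e+05.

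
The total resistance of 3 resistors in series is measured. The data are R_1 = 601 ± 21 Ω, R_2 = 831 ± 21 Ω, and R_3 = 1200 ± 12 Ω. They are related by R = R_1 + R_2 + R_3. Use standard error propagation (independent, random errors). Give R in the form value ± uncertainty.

2630 ± 32.0 Ω

For a sum/difference, combine absolute errors in quadrature:
  (δR_1)² = 441;  (δR_2)² = 441;  (δR_3)² = 144
δR = √(1030) = 32.0 Ω
R = 2630 Ω.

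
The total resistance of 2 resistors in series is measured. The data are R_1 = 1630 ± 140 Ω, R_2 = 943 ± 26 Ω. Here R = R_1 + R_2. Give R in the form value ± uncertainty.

Sums and differences: (δR)² = Σ (cᵢ δxᵢ)².
  (δR_1)² = 19600;  (δR_2)² = 676
δR = √(20300) = 142 Ω
R = 2570 Ω.

2570 ± 142 Ω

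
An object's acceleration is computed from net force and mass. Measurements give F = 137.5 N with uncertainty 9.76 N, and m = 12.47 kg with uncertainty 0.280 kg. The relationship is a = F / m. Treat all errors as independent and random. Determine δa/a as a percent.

7.44%

Relative error in a monomial: (δa/a)² = Σ (nᵢ · δxᵢ/xᵢ)².
  (1·δF/F)² = (1×0.0710)² = 0.00504;  (-1·δm/m)² = (-1×0.0225)² = 0.000504
δa/a = √(0.00554) = 0.0744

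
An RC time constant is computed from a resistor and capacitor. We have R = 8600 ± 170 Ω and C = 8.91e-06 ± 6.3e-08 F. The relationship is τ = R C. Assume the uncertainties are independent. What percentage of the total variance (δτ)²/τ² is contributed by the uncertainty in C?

(δτ/τ)² = (1·δR/R)² + (1·δC/C)²
  R term: (1×0.0198)² = 0.000391
  C term: (1×0.00707)² = 5e-05
Total = 0.000441. Share from C = 5e-05/0.000441 = 0.113.

11.3%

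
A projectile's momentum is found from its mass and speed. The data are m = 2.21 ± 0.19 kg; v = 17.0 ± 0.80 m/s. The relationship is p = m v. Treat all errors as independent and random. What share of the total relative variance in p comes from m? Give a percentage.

(δp/p)² = (1·δm/m)² + (1·δv/v)²
  m term: (1×0.0860)² = 0.00739
  v term: (1×0.0471)² = 0.00221
Total = 0.00961. Share from m = 0.00739/0.00961 = 0.769.

76.9%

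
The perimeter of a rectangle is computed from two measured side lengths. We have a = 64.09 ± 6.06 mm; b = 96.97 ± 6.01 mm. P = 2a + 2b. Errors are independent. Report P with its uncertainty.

P is a linear combination, so absolute uncertainties add in quadrature:
  (2·δa)² = 147;  (2·δb)² = 144
δP = √(291) = 17.1 mm
P = 322.1 mm.

322.1 ± 17.1 mm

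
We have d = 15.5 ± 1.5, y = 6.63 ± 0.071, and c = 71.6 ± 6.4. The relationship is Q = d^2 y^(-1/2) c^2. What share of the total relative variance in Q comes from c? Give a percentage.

(δQ/Q)² = (2·δd/d)² + (−½·δy/y)² + (2·δc/c)²
  d term: (2×0.0968)² = 0.0375
  y term: (-0.5×0.0107)² = 2.87e-05
  c term: (2×0.0894)² = 0.0320
Total = 0.0694. Share from c = 0.0320/0.0694 = 0.460.

46.0%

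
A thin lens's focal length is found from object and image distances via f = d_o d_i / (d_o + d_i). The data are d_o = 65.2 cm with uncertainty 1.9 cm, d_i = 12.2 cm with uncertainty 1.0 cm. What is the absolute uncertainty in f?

∂f/∂d_o = (d_i/(d_o+d_i))² = 0.0248;  ∂f/∂d_i = (d_o/(d_o+d_i))² = 0.710
δf = √((∂f/∂d_o · δd_o)² + (∂f/∂d_i · δd_i)²) = √(0.00223 + 0.504) = 0.711 cm

0.711 cm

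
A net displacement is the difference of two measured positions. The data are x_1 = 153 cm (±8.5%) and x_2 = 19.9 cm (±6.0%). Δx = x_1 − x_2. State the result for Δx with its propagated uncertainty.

133 ± 13.1 cm

Sums and differences: (δΔx)² = Σ (cᵢ δxᵢ)².
  (δx_1)² = 169;  (δx_2)² = 1.43
δΔx = √(171) = 13.1 cm
Δx = 133 cm.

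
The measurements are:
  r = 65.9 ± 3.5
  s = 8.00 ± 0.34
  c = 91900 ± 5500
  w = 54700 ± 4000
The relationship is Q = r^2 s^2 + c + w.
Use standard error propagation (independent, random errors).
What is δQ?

38400

Let p = r^2·s^2 = 2.78e+05. δp/p = √((2·δr/r)² + (2·δs/s)²) = √(0.0113 + 0.00723) = 0.136, so δp = 37800.
Q = p + c + w: δQ = √(δp² + δc² + δw²) = √(1.43e+09 + 3.02e+07 + 1.6e+07) = 38400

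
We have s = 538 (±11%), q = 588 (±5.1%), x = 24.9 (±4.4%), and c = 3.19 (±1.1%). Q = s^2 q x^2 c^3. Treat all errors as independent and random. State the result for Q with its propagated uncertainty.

(3.43 ± 0.838) × 10^12

Each factor contributes (exponent × relative error)² to (δQ/Q)²:
  (2·δs/s)² = (2×0.110)² = 0.0484;  (1·δq/q)² = (1×0.0510)² = 0.00260;  (2·δx/x)² = (2×0.0440)² = 0.00774;  (3·δc/c)² = (3×0.0110)² = 0.00109
δQ/Q = √(0.0598) = 0.245
Q = 3.43e+12, so δQ = 0.245 × 3.43e+12 = 8.38e+11.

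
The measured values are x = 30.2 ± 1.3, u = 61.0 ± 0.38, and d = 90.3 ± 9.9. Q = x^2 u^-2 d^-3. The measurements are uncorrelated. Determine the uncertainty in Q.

Relative error in a monomial: (δQ/Q)² = Σ (nᵢ · δxᵢ/xᵢ)².
  (2·δx/x)² = (2×0.0430)² = 0.00741;  (-2·δu/u)² = (-2×0.00623)² = 0.000155;  (-3·δd/d)² = (-3×0.110)² = 0.108
δQ/Q = √(0.116) = 0.340
Q = 3.33e-07, so δQ = 0.340 × 3.33e-07 = 1.13e-07.

1.13e-07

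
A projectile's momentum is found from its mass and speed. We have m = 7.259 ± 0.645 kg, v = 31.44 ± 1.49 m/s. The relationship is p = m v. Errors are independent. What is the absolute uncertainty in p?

23.0 kg·m/s

Products/powers → add relative errors in quadrature, weighted by exponent:
  (1·δm/m)² = (1×0.0889)² = 0.00790;  (1·δv/v)² = (1×0.0474)² = 0.00225
δp/p = √(0.0101) = 0.101
p = 228.2 kg·m/s, so δp = 0.101 × 228.2 = 23.0 kg·m/s.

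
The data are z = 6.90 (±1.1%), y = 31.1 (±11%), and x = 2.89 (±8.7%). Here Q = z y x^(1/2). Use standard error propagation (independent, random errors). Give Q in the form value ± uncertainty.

Products/powers → add relative errors in quadrature, weighted by exponent:
  (1·δz/z)² = (1×0.0110)² = 0.000121;  (1·δy/y)² = (1×0.110)² = 0.0121;  (½·δx/x)² = (0.5×0.0870)² = 0.00189
δQ/Q = √(0.0141) = 0.119
Q = 365, so δQ = 0.119 × 365 = 43.3.

365 ± 43.3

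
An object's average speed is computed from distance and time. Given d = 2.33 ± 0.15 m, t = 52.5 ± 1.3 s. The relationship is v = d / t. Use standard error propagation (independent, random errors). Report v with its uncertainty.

For a monomial v ∝ d, t^-1, fractional errors add in quadrature:
  (1·δd/d)² = (1×0.0644)² = 0.00414;  (-1·δt/t)² = (-1×0.0248)² = 0.000613
δv/v = √(0.00476) = 0.0690
v = 0.0444 m/s, so δv = 0.0690 × 0.0444 = 0.00306 m/s.

0.0444 ± 0.00306 m/s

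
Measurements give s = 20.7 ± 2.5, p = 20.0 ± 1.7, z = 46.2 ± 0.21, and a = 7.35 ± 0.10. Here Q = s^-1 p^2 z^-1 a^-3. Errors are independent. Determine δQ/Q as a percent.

Since Q is a product/quotient, work with relative uncertainties:
  (-1·δs/s)² = (-1×0.121)² = 0.0146;  (2·δp/p)² = (2×0.0850)² = 0.0289;  (-1·δz/z)² = (-1×0.00455)² = 2.07e-05;  (-3·δa/a)² = (-3×0.0136)² = 0.00167
δQ/Q = √(0.0452) = 0.213

21.3%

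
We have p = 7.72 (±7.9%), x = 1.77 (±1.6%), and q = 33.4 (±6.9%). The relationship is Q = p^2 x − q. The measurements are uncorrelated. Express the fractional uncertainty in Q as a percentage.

Let w = p^2·x = 105. δw/w = √((2·δp/p)² + (1·δx/x)²) = √(0.0250 + 0.000256) = 0.159, so δw = 16.8.
Q = w − q: δQ = √(δw² + δq²) = √(281 + 5.31) = 16.9
Q = 72.1, so δQ/Q = 16.9/72.1 = 0.235.

23.5%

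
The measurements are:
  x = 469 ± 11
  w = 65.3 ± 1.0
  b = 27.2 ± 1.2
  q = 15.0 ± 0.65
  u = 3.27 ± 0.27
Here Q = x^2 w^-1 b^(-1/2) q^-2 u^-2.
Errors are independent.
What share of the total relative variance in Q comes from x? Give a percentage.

(δQ/Q)² = (2·δx/x)² + (-1·δw/w)² + (−½·δb/b)² + (-2·δq/q)² + (-2·δu/u)²
  x term: (2×0.0235)² = 0.00220
  w term: (-1×0.0153)² = 0.000235
  b term: (-0.5×0.0441)² = 0.000487
  q term: (-2×0.0433)² = 0.00751
  u term: (-2×0.0826)² = 0.0273
Total = 0.0377. Share from x = 0.00220/0.0377 = 0.0584.

5.84%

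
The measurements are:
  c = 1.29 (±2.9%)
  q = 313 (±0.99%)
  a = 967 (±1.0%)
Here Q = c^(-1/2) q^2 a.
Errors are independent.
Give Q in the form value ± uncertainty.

Relative error in a monomial: (δQ/Q)² = Σ (nᵢ · δxᵢ/xᵢ)².
  (−½·δc/c)² = (-0.5×0.0290)² = 0.000210;  (2·δq/q)² = (2×0.00990)² = 0.000392;  (1·δa/a)² = (1×0.0100)² = 0.000100
δQ/Q = √(0.000702) = 0.0265
Q = 8.34e+07, so δQ = 0.0265 × 8.34e+07 = 2.21e+06.

(8.34 ± 0.221) × 10^7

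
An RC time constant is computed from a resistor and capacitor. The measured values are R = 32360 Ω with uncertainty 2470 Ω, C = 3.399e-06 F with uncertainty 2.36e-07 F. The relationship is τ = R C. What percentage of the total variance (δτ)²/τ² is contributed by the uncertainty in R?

54.7%

(δτ/τ)² = (1·δR/R)² + (1·δC/C)²
  R term: (1×0.0763)² = 0.00583
  C term: (1×0.0694)² = 0.00482
Total = 0.0106. Share from R = 0.00583/0.0106 = 0.547.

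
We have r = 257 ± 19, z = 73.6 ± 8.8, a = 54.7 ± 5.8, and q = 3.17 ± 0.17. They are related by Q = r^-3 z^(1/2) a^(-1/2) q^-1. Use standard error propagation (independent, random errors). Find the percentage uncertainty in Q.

24.2%

Each factor contributes (exponent × relative error)² to (δQ/Q)²:
  (-3·δr/r)² = (-3×0.0739)² = 0.0492;  (½·δz/z)² = (0.5×0.120)² = 0.00357;  (−½·δa/a)² = (-0.5×0.106)² = 0.00281;  (-1·δq/q)² = (-1×0.0536)² = 0.00288
δQ/Q = √(0.0585) = 0.242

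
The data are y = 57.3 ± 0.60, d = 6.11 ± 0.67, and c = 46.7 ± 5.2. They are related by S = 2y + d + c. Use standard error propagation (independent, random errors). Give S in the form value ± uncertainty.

167 ± 5.38

Sums and differences: (δS)² = Σ (cᵢ δxᵢ)².
  (2·δy)² = 1.44;  (δd)² = 0.449;  (δc)² = 27.0
δS = √(28.9) = 5.38
S = 167.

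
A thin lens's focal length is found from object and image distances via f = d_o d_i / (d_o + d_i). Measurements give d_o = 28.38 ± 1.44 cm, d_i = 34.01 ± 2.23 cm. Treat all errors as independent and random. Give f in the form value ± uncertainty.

∂f/∂d_o = (d_i/(d_o+d_i))² = 0.297;  ∂f/∂d_i = (d_o/(d_o+d_i))² = 0.207
δf = √((∂f/∂d_o · δd_o)² + (∂f/∂d_i · δd_i)²) = √(0.183 + 0.213) = 0.629 cm
f = 15.47 cm.

15.47 ± 0.629 cm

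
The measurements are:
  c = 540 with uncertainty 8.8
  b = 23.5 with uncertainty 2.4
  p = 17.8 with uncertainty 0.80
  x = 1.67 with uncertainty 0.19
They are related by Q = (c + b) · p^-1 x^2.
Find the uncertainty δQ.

20.5

Let u = c + b = 564. δu = √(δc² + δb²) = √(77.4 + 5.76) = 9.12, so δu/u = 0.0162.
Q is then a monomial in u, p, x:
δQ/Q = √((δu/u)² + (-1·δp/p)² + (2·δx/x)²) = √(0.000262 + 0.00202 + 0.0518) = 0.233
Q = 88.3, so δQ = 0.233 × 88.3 = 20.5.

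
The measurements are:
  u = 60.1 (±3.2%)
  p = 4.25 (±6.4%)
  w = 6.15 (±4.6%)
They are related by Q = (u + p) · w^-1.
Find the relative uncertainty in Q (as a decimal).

Let h = u + p = 64.3. δh = √(δu² + δp²) = √(3.70 + 0.0740) = 1.94, so δh/h = 0.0302.
Q is then a monomial in h, w:
δQ/Q = √((δh/h)² + (-1·δw/w)²) = √(0.000911 + 0.00212) = 0.0550

0.0550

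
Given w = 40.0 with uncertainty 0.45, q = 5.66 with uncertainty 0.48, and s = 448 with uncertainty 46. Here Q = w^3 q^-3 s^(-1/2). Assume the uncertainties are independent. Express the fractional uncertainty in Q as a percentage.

Each factor contributes (exponent × relative error)² to (δQ/Q)²:
  (3·δw/w)² = (3×0.0112)² = 0.00114;  (-3·δq/q)² = (-3×0.0848)² = 0.0647;  (−½·δs/s)² = (-0.5×0.103)² = 0.00264
δQ/Q = √(0.0685) = 0.262

26.2%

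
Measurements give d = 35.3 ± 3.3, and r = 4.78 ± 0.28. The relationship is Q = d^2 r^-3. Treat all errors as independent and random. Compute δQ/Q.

Relative error in a monomial: (δQ/Q)² = Σ (nᵢ · δxᵢ/xᵢ)².
  (2·δd/d)² = (2×0.0935)² = 0.0350;  (-3·δr/r)² = (-3×0.0586)² = 0.0309
δQ/Q = √(0.0658) = 0.257

0.257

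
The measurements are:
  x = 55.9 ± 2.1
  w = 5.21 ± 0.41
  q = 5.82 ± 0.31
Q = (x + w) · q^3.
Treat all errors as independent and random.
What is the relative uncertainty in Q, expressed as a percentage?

16.4%

Let u = x + w = 61.1. δu = √(δx² + δw²) = √(4.41 + 0.168) = 2.14, so δu/u = 0.0350.
Q is then a monomial in u, q:
δQ/Q = √((δu/u)² + (3·δq/q)²) = √(0.00123 + 0.0255) = 0.164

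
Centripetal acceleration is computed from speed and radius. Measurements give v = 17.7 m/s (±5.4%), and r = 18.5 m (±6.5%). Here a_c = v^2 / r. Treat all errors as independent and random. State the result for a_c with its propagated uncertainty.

16.9 ± 2.13 m/s^2

Since a_c is a product/quotient, work with relative uncertainties:
  (2·δv/v)² = (2×0.0540)² = 0.0117;  (-1·δr/r)² = (-1×0.0650)² = 0.00423
δa_c/a_c = √(0.0159) = 0.126
a_c = 16.9 m/s^2, so δa_c = 0.126 × 16.9 = 2.13 m/s^2.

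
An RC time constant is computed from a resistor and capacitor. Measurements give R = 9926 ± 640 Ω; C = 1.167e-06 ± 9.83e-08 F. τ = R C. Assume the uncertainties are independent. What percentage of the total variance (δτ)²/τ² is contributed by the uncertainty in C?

(δτ/τ)² = (1·δR/R)² + (1·δC/C)²
  R term: (1×0.0645)² = 0.00416
  C term: (1×0.0842)² = 0.00710
Total = 0.0113. Share from C = 0.00710/0.0113 = 0.631.

63.1%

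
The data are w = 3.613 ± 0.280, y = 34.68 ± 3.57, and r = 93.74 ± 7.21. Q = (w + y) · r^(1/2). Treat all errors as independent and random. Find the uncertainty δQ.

Let u = w + y = 38.29. δu = √(δw² + δy²) = √(0.0784 + 12.7) = 3.58, so δu/u = 0.0935.
Q is then a monomial in u, r:
δQ/Q = √((δu/u)² + (½·δr/r)²) = √(0.00875 + 0.00148) = 0.101
Q = 370.8, so δQ = 0.101 × 370.8 = 37.5.

37.5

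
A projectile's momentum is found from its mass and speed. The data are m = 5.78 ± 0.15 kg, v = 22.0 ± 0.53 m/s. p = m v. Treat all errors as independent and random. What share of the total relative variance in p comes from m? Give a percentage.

53.7%

(δp/p)² = (1·δm/m)² + (1·δv/v)²
  m term: (1×0.0260)² = 0.000673
  v term: (1×0.0241)² = 0.000580
Total = 0.00125. Share from m = 0.000673/0.00125 = 0.537.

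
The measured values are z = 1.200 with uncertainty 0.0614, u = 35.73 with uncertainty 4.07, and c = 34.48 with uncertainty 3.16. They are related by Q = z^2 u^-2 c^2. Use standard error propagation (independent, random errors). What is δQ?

Each factor contributes (exponent × relative error)² to (δQ/Q)²:
  (2·δz/z)² = (2×0.0512)² = 0.0105;  (-2·δu/u)² = (-2×0.114)² = 0.0519;  (2·δc/c)² = (2×0.0916)² = 0.0336
δQ/Q = √(0.0960) = 0.310
Q = 1.341, so δQ = 0.310 × 1.341 = 0.415.

0.415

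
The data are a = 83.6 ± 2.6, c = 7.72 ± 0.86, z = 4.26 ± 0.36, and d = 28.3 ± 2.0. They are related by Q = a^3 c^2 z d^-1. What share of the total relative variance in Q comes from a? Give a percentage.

12.4%

(δQ/Q)² = (3·δa/a)² + (2·δc/c)² + (1·δz/z)² + (-1·δd/d)²
  a term: (3×0.0311)² = 0.00871
  c term: (2×0.111)² = 0.0496
  z term: (1×0.0845)² = 0.00714
  d term: (-1×0.0707)² = 0.00499
Total = 0.0705. Share from a = 0.00871/0.0705 = 0.124.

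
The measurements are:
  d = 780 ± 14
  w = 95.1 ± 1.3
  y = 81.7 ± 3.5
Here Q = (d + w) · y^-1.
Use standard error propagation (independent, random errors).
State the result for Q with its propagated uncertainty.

Let u = d + w = 875. δu = √(δd² + δw²) = √(196 + 1.69) = 14.1, so δu/u = 0.0161.
Q is then a monomial in u, y:
δQ/Q = √((δu/u)² + (-1·δy/y)²) = √(0.000258 + 0.00184) = 0.0458
Q = 10.7, so δQ = 0.0458 × 10.7 = 0.490.

10.7 ± 0.490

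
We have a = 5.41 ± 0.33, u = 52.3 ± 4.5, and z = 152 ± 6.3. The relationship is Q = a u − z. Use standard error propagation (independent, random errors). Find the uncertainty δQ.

30.5

Let p = a·u = 283. δp/p = √((1·δa/a)² + (1·δu/u)²) = √(0.00372 + 0.00740) = 0.105, so δp = 29.8.
Q = p − z: δQ = √(δp² + δz²) = √(891 + 39.7) = 30.5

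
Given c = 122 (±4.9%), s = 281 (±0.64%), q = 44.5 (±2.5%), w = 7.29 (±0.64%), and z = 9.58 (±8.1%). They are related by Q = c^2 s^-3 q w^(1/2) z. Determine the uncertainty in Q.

0.101

Since Q is a product/quotient, work with relative uncertainties:
  (2·δc/c)² = (2×0.0490)² = 0.00960;  (-3·δs/s)² = (-3×0.00640)² = 0.000369;  (1·δq/q)² = (1×0.0250)² = 0.000625;  (½·δw/w)² = (0.5×0.00640)² = 1.02e-05;  (1·δz/z)² = (1×0.0810)² = 0.00656
δQ/Q = √(0.0172) = 0.131
Q = 0.772, so δQ = 0.131 × 0.772 = 0.101.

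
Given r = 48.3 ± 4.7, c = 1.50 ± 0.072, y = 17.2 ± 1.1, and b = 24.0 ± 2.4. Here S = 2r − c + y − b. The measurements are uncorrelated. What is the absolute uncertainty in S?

S is a linear combination, so absolute uncertainties add in quadrature:
  (2·δr)² = 88.4;  (δc)² = 0.00518;  (δy)² = 1.21;  (δb)² = 5.76
δS = √(95.3) = 9.76

9.76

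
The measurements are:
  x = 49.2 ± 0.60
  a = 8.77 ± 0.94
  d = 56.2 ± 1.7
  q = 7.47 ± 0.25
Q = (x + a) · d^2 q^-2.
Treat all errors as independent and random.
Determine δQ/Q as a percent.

9.23%

Let u = x + a = 58.0. δu = √(δx² + δa²) = √(0.360 + 0.884) = 1.12, so δu/u = 0.0192.
Q is then a monomial in u, d, q:
δQ/Q = √((δu/u)² + (2·δd/d)² + (-2·δq/q)²) = √(0.000370 + 0.00366 + 0.00448) = 0.0923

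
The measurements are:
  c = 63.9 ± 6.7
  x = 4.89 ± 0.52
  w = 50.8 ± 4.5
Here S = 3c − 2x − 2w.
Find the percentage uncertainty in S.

27.4%

Each term contributes (cᵢ δxᵢ)² to (δS)²:
  (3·δc)² = 404;  (2·δx)² = 1.08;  (2·δw)² = 81.0
δS = √(486) = 22.0
S = 80.3, so δS/S = 22.0/80.3 = 0.274.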